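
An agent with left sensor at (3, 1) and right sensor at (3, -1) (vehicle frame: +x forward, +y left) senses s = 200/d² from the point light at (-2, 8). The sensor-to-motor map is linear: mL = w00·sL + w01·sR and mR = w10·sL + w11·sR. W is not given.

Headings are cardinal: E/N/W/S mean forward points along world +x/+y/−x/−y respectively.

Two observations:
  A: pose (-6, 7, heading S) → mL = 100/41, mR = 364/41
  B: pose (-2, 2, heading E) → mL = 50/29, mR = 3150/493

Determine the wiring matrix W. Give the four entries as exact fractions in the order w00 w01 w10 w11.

0 1/2 1/2 1

obs A: pose=(-6,7,S) → sL=8, sR=200/41, mL=100/41, mR=364/41
obs B: pose=(-2,2,E) → sL=100/17, sR=100/29, mL=50/29, mR=3150/493
sensor matrix S = [[8, 200/41], [100/17, 100/29]]; det S = -22400/20213
solve [mL_A; mL_B] = S·[w00; w01] and [mR_A; mR_B] = S·[w10; w11]:
  w00 = 0, w01 = 1/2, w10 = 1/2, w11 = 1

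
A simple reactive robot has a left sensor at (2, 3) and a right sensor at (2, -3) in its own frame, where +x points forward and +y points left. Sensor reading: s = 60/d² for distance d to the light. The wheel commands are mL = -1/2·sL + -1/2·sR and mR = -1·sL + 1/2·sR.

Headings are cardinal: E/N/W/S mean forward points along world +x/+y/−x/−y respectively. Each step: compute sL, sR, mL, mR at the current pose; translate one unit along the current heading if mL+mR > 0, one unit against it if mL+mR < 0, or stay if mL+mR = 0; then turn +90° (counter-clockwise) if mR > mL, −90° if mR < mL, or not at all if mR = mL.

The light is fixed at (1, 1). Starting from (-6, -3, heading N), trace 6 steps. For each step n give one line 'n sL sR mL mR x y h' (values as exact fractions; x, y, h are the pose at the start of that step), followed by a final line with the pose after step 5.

n=0: pose=(-6,-3,N); sL=15/26, sR=3; mL=-93/52, mR=12/13; mL+mR=-45/52 → advance -1; mR−mL=141/52 → turn +1·90°
n=1: pose=(-6,-4,W); sL=12/29, sR=12/17; mL=-276/493, mR=-30/493; mL+mR=-18/29 → advance -1; mR−mL=246/493 → turn +1·90°
n=2: pose=(-5,-4,S); sL=30/29, sR=6/13; mL=-282/377, mR=-303/377; mL+mR=-45/29 → advance -1; mR−mL=-21/377 → turn -1·90°
n=3: pose=(-5,-3,W); sL=60/113, sR=12/13; mL=-1068/1469, mR=-102/1469; mL+mR=-90/113 → advance -1; mR−mL=966/1469 → turn +1·90°
n=4: pose=(-4,-3,S); sL=3/2, sR=3/5; mL=-21/20, mR=-6/5; mL+mR=-9/4 → advance -1; mR−mL=-3/20 → turn -1·90°
n=5: pose=(-4,-2,W); sL=12/17, sR=60/49; mL=-804/833, mR=-78/833; mL+mR=-18/17 → advance -1; mR−mL=726/833 → turn +1·90°

0 15/26 3 -93/52 12/13 -6 -3 N
1 12/29 12/17 -276/493 -30/493 -6 -4 W
2 30/29 6/13 -282/377 -303/377 -5 -4 S
3 60/113 12/13 -1068/1469 -102/1469 -5 -3 W
4 3/2 3/5 -21/20 -6/5 -4 -3 S
5 12/17 60/49 -804/833 -78/833 -4 -2 W
final -3 -2 S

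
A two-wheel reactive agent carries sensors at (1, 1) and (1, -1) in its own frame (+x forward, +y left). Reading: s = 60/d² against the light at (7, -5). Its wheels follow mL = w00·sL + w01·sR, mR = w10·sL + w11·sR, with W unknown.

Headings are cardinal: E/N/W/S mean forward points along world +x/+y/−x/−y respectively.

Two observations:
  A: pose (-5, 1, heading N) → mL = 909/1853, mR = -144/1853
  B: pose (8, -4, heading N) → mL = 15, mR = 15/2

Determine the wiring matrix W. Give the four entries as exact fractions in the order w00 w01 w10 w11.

1/2 1 1 -1

obs A: pose=(-5,1,N) → sL=30/109, sR=6/17, mL=909/1853, mR=-144/1853
obs B: pose=(8,-4,N) → sL=15, sR=15/2, mL=15, mR=15/2
sensor matrix S = [[30/109, 6/17], [15, 15/2]]; det S = -5985/1853
solve [mL_A; mL_B] = S·[w00; w01] and [mR_A; mR_B] = S·[w10; w11]:
  w00 = 1/2, w01 = 1, w10 = 1, w11 = -1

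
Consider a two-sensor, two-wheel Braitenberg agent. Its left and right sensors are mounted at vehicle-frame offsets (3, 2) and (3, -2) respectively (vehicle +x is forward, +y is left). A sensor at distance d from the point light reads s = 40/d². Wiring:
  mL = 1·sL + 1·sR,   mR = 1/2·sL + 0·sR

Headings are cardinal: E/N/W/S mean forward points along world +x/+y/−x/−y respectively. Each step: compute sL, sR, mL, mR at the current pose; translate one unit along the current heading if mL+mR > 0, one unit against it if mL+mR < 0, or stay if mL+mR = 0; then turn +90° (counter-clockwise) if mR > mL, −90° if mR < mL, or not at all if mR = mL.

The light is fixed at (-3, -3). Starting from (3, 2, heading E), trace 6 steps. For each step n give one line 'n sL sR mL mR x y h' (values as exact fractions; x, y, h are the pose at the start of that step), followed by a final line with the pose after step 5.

0 4/13 4/9 88/117 2/13 3 2 E
1 8/17 40/29 912/493 4/17 4 2 S
2 2 10/13 36/13 1 4 1 W
3 8/13 40/113 1424/1469 4/13 3 1 N
4 4/13 4/9 88/117 2/13 3 2 E
5 8/17 40/29 912/493 4/17 4 2 S
final 4 1 W

n=0: pose=(3,2,E); sL=4/13, sR=4/9; mL=88/117, mR=2/13; mL+mR=106/117 → advance +1; mR−mL=-70/117 → turn -1·90°
n=1: pose=(4,2,S); sL=8/17, sR=40/29; mL=912/493, mR=4/17; mL+mR=1028/493 → advance +1; mR−mL=-796/493 → turn -1·90°
n=2: pose=(4,1,W); sL=2, sR=10/13; mL=36/13, mR=1; mL+mR=49/13 → advance +1; mR−mL=-23/13 → turn -1·90°
n=3: pose=(3,1,N); sL=8/13, sR=40/113; mL=1424/1469, mR=4/13; mL+mR=1876/1469 → advance +1; mR−mL=-972/1469 → turn -1·90°
n=4: pose=(3,2,E); sL=4/13, sR=4/9; mL=88/117, mR=2/13; mL+mR=106/117 → advance +1; mR−mL=-70/117 → turn -1·90°
n=5: pose=(4,2,S); sL=8/17, sR=40/29; mL=912/493, mR=4/17; mL+mR=1028/493 → advance +1; mR−mL=-796/493 → turn -1·90°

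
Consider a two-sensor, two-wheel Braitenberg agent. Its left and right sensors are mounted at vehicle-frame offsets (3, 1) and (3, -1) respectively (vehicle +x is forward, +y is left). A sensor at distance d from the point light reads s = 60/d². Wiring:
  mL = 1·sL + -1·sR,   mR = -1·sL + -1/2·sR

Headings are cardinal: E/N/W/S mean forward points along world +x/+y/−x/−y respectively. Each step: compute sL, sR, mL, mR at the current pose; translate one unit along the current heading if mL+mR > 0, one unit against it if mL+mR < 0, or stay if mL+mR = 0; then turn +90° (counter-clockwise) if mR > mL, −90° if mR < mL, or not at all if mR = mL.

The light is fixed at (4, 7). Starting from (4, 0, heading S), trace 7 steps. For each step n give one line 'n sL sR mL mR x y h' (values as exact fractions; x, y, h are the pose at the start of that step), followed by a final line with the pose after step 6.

0 60/101 60/101 0 -90/101 4 0 S
1 30/29 30/17 -360/493 -945/493 4 1 W
2 20/3 60/13 80/39 -350/39 5 1 N
3 15/13 3/4 21/52 -159/104 5 0 E
4 60/101 60/101 0 -90/101 4 0 S
5 30/29 30/17 -360/493 -945/493 4 1 W
6 20/3 60/13 80/39 -350/39 5 1 N
final 5 0 E

n=0: pose=(4,0,S); sL=60/101, sR=60/101; mL=0, mR=-90/101; mL+mR=-90/101 → advance -1; mR−mL=-90/101 → turn -1·90°
n=1: pose=(4,1,W); sL=30/29, sR=30/17; mL=-360/493, mR=-945/493; mL+mR=-45/17 → advance -1; mR−mL=-585/493 → turn -1·90°
n=2: pose=(5,1,N); sL=20/3, sR=60/13; mL=80/39, mR=-350/39; mL+mR=-90/13 → advance -1; mR−mL=-430/39 → turn -1·90°
n=3: pose=(5,0,E); sL=15/13, sR=3/4; mL=21/52, mR=-159/104; mL+mR=-9/8 → advance -1; mR−mL=-201/104 → turn -1·90°
n=4: pose=(4,0,S); sL=60/101, sR=60/101; mL=0, mR=-90/101; mL+mR=-90/101 → advance -1; mR−mL=-90/101 → turn -1·90°
n=5: pose=(4,1,W); sL=30/29, sR=30/17; mL=-360/493, mR=-945/493; mL+mR=-45/17 → advance -1; mR−mL=-585/493 → turn -1·90°
n=6: pose=(5,1,N); sL=20/3, sR=60/13; mL=80/39, mR=-350/39; mL+mR=-90/13 → advance -1; mR−mL=-430/39 → turn -1·90°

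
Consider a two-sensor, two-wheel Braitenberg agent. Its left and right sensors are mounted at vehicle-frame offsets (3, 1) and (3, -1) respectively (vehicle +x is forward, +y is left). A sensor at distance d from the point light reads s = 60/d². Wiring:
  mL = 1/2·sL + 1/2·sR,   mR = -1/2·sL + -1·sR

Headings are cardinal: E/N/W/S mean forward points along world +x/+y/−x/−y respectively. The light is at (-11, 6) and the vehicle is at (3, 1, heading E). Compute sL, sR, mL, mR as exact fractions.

12/61 12/65 756/3965 -1122/3965

left sensor world pos  = (6, 2); dL² = 305
right sensor world pos = (6, 0); dR² = 325
sL = 60/305 = 12/61
sR = 60/325 = 12/65
mL = 1/2·sL + 1/2·sR = 756/3965
mR = -1/2·sL + -1·sR = -1122/3965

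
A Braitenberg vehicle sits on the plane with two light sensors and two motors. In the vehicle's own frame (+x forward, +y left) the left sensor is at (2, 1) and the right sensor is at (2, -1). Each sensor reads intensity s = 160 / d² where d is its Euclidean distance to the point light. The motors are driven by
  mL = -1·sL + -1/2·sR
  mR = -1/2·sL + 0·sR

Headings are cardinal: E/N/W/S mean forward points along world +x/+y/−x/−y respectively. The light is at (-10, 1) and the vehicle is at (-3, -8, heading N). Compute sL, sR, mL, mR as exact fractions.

32/17 160/113 -4976/1921 -16/17

left sensor world pos  = (-4, -6); dL² = 85
right sensor world pos = (-2, -6); dR² = 113
sL = 160/85 = 32/17
sR = 160/113 = 160/113
mL = -1·sL + -1/2·sR = -4976/1921
mR = -1/2·sL + 0·sR = -16/17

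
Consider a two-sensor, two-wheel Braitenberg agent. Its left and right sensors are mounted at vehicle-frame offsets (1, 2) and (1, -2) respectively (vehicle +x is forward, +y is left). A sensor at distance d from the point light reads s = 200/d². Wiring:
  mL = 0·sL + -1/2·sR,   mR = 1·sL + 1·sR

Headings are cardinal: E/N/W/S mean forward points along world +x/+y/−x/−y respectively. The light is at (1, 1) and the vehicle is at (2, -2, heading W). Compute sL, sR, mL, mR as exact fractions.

8 200 -100 208

left sensor world pos  = (1, -4); dL² = 25
right sensor world pos = (1, 0); dR² = 1
sL = 200/25 = 8
sR = 200/1 = 200
mL = 0·sL + -1/2·sR = -100
mR = 1·sL + 1·sR = 208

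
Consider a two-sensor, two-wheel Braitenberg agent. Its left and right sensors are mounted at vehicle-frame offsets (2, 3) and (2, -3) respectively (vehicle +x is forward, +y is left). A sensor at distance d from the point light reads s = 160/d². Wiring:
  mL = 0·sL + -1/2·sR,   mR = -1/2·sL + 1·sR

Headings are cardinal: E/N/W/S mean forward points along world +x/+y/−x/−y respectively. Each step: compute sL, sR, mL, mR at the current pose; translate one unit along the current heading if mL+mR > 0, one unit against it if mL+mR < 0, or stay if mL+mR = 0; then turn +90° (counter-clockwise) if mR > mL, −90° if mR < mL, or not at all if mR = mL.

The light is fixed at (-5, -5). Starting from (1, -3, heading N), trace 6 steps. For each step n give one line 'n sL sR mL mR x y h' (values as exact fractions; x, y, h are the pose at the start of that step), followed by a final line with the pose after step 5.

n=0: pose=(1,-3,N); sL=32/5, sR=160/97; mL=-80/97, mR=-752/485; mL+mR=-1152/485 → advance -1; mR−mL=-352/485 → turn -1·90°
n=1: pose=(1,-4,E); sL=2, sR=40/17; mL=-20/17, mR=23/17; mL+mR=3/17 → advance +1; mR−mL=43/17 → turn +1·90°
n=2: pose=(2,-4,N); sL=32/5, sR=160/109; mL=-80/109, mR=-944/545; mL+mR=-1344/545 → advance -1; mR−mL=-544/545 → turn -1·90°
n=3: pose=(2,-5,E); sL=16/9, sR=16/9; mL=-8/9, mR=8/9; mL+mR=0 → advance +0; mR−mL=16/9 → turn +1·90°
n=4: pose=(2,-5,N); sL=8, sR=20/13; mL=-10/13, mR=-32/13; mL+mR=-42/13 → advance -1; mR−mL=-22/13 → turn -1·90°
n=5: pose=(2,-6,E); sL=32/17, sR=160/97; mL=-80/97, mR=1168/1649; mL+mR=-192/1649 → advance -1; mR−mL=2528/1649 → turn +1·90°

0 32/5 160/97 -80/97 -752/485 1 -3 N
1 2 40/17 -20/17 23/17 1 -4 E
2 32/5 160/109 -80/109 -944/545 2 -4 N
3 16/9 16/9 -8/9 8/9 2 -5 E
4 8 20/13 -10/13 -32/13 2 -5 N
5 32/17 160/97 -80/97 1168/1649 2 -6 E
final 1 -6 N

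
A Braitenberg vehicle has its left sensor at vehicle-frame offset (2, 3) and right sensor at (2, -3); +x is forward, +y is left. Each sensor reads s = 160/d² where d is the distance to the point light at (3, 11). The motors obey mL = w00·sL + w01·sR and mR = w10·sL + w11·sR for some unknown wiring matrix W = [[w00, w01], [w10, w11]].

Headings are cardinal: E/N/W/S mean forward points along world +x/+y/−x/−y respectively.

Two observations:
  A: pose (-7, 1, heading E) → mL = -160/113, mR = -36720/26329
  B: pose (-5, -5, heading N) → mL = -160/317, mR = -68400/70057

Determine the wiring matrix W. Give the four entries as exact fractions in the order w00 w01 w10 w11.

obs A: pose=(-7,1,E) → sL=160/113, sR=160/233, mL=-160/113, mR=-36720/26329
obs B: pose=(-5,-5,N) → sL=160/317, sR=160/221, mL=-160/317, mR=-68400/70057
sensor matrix S = [[160/113, 160/233], [160/317, 160/221]]; det S = 1251532800/1844530753
solve [mL_A; mL_B] = S·[w00; w01] and [mR_A; mR_B] = S·[w10; w11]:
  w00 = -1, w01 = 0, w10 = -1/2, w11 = -1

-1 0 -1/2 -1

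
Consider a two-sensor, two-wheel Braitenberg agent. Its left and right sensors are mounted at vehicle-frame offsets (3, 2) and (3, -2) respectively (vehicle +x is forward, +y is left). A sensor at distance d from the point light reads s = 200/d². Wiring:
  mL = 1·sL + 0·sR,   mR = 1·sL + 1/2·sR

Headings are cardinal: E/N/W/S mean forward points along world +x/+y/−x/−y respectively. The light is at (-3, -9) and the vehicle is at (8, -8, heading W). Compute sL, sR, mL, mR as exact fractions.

40/13 200/73 40/13 4220/949

left sensor world pos  = (5, -10); dL² = 65
right sensor world pos = (5, -6); dR² = 73
sL = 200/65 = 40/13
sR = 200/73 = 200/73
mL = 1·sL + 0·sR = 40/13
mR = 1·sL + 1/2·sR = 4220/949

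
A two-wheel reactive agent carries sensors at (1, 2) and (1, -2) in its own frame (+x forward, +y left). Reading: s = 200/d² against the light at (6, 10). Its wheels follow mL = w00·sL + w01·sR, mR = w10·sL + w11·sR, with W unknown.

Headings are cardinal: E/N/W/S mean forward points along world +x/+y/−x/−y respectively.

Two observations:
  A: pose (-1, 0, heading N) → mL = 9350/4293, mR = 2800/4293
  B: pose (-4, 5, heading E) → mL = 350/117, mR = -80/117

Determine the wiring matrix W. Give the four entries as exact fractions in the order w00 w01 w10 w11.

1 1/2 -1 1

obs A: pose=(-1,0,N) → sL=100/81, sR=100/53, mL=9350/4293, mR=2800/4293
obs B: pose=(-4,5,E) → sL=20/9, sR=20/13, mL=350/117, mR=-80/117
sensor matrix S = [[100/81, 100/53], [20/9, 20/13]]; det S = -128000/55809
solve [mL_A; mL_B] = S·[w00; w01] and [mR_A; mR_B] = S·[w10; w11]:
  w00 = 1, w01 = 1/2, w10 = -1, w11 = 1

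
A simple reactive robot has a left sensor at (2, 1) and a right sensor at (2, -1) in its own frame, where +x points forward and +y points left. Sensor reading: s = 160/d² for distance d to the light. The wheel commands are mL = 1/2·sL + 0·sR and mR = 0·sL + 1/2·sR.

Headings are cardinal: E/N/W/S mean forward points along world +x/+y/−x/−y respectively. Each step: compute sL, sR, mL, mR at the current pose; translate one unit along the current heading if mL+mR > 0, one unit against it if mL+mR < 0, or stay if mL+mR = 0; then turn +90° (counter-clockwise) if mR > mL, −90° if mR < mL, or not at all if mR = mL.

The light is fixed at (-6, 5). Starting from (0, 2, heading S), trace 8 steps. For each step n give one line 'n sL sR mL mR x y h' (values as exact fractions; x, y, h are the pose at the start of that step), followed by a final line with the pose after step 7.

0 80/37 16/5 40/37 8/5 0 2 S
1 160/73 160/89 80/73 80/89 0 1 E
2 8/5 20/9 4/5 10/9 1 1 S
3 160/97 160/117 80/97 80/117 1 0 E
4 16/13 80/49 8/13 40/49 2 0 S
5 32/25 160/149 16/25 80/149 2 -1 E
6 40/41 5/4 20/41 5/8 3 -1 S
7 160/157 32/37 80/157 16/37 3 -2 E
final 4 -2 S

n=0: pose=(0,2,S); sL=80/37, sR=16/5; mL=40/37, mR=8/5; mL+mR=496/185 → advance +1; mR−mL=96/185 → turn +1·90°
n=1: pose=(0,1,E); sL=160/73, sR=160/89; mL=80/73, mR=80/89; mL+mR=12960/6497 → advance +1; mR−mL=-1280/6497 → turn -1·90°
n=2: pose=(1,1,S); sL=8/5, sR=20/9; mL=4/5, mR=10/9; mL+mR=86/45 → advance +1; mR−mL=14/45 → turn +1·90°
n=3: pose=(1,0,E); sL=160/97, sR=160/117; mL=80/97, mR=80/117; mL+mR=17120/11349 → advance +1; mR−mL=-1600/11349 → turn -1·90°
n=4: pose=(2,0,S); sL=16/13, sR=80/49; mL=8/13, mR=40/49; mL+mR=912/637 → advance +1; mR−mL=128/637 → turn +1·90°
n=5: pose=(2,-1,E); sL=32/25, sR=160/149; mL=16/25, mR=80/149; mL+mR=4384/3725 → advance +1; mR−mL=-384/3725 → turn -1·90°
n=6: pose=(3,-1,S); sL=40/41, sR=5/4; mL=20/41, mR=5/8; mL+mR=365/328 → advance +1; mR−mL=45/328 → turn +1·90°
n=7: pose=(3,-2,E); sL=160/157, sR=32/37; mL=80/157, mR=16/37; mL+mR=5472/5809 → advance +1; mR−mL=-448/5809 → turn -1·90°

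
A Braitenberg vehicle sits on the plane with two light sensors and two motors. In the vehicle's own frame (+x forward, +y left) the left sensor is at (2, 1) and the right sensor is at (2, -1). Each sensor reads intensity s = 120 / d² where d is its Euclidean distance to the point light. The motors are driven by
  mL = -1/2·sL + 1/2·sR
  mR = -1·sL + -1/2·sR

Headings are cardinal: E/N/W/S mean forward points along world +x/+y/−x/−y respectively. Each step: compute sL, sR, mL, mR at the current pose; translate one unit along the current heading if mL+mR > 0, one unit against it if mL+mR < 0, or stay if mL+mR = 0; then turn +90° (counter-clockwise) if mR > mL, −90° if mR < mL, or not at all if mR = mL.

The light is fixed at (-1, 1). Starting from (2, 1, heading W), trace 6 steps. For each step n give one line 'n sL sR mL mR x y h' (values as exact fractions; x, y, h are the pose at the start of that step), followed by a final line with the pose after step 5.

n=0: pose=(2,1,W); sL=60, sR=60; mL=0, mR=-90; mL+mR=-90 → advance -1; mR−mL=-90 → turn -1·90°
n=1: pose=(3,1,N); sL=120/13, sR=120/29; mL=-960/377, mR=-4260/377; mL+mR=-180/13 → advance -1; mR−mL=-3300/377 → turn -1·90°
n=2: pose=(3,0,E); sL=10/3, sR=3; mL=-1/6, mR=-29/6; mL+mR=-5 → advance -1; mR−mL=-14/3 → turn -1·90°
n=3: pose=(2,0,S); sL=24/5, sR=120/13; mL=144/65, mR=-612/65; mL+mR=-36/5 → advance -1; mR−mL=-756/65 → turn -1·90°
n=4: pose=(2,1,W); sL=60, sR=60; mL=0, mR=-90; mL+mR=-90 → advance -1; mR−mL=-90 → turn -1·90°
n=5: pose=(3,1,N); sL=120/13, sR=120/29; mL=-960/377, mR=-4260/377; mL+mR=-180/13 → advance -1; mR−mL=-3300/377 → turn -1·90°

0 60 60 0 -90 2 1 W
1 120/13 120/29 -960/377 -4260/377 3 1 N
2 10/3 3 -1/6 -29/6 3 0 E
3 24/5 120/13 144/65 -612/65 2 0 S
4 60 60 0 -90 2 1 W
5 120/13 120/29 -960/377 -4260/377 3 1 N
final 3 0 E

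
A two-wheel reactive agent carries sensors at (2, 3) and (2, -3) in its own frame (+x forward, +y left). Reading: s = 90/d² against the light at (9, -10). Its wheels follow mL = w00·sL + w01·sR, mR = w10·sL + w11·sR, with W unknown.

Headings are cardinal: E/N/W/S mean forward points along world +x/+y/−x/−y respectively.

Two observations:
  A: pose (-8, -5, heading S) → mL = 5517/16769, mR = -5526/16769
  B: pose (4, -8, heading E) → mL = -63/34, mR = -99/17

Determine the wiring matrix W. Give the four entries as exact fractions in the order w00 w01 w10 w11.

obs A: pose=(-8,-5,S) → sL=18/41, sR=90/409, mL=5517/16769, mR=-5526/16769
obs B: pose=(4,-8,E) → sL=45/17, sR=9, mL=-63/34, mR=-99/17
sensor matrix S = [[18/41, 90/409], [45/17, 9]]; det S = 960336/285073
solve [mL_A; mL_B] = S·[w00; w01] and [mR_A; mR_B] = S·[w10; w11]:
  w00 = 1, w01 = -1/2, w10 = -1/2, w11 = -1/2

1 -1/2 -1/2 -1/2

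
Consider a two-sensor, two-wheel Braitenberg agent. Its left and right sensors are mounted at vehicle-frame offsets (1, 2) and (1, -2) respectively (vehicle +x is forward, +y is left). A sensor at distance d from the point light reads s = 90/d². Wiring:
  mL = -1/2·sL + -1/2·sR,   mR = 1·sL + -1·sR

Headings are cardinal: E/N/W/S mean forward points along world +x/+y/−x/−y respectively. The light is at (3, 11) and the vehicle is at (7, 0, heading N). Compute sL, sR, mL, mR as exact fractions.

45/52 45/68 -675/884 45/221

left sensor world pos  = (5, 1); dL² = 104
right sensor world pos = (9, 1); dR² = 136
sL = 90/104 = 45/52
sR = 90/136 = 45/68
mL = -1/2·sL + -1/2·sR = -675/884
mR = 1·sL + -1·sR = 45/221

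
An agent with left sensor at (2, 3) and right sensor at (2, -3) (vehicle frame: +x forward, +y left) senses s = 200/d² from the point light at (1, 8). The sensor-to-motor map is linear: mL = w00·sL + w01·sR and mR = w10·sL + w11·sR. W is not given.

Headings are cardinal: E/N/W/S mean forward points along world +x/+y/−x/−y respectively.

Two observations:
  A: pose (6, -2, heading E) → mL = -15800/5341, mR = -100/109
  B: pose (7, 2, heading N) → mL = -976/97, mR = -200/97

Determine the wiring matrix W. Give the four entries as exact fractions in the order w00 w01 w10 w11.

-1 -1 0 -1

obs A: pose=(6,-2,E) → sL=100/49, sR=100/109, mL=-15800/5341, mR=-100/109
obs B: pose=(7,2,N) → sL=8, sR=200/97, mL=-976/97, mR=-200/97
sensor matrix S = [[100/49, 100/109], [8, 200/97]]; det S = -1622400/518077
solve [mL_A; mL_B] = S·[w00; w01] and [mR_A; mR_B] = S·[w10; w11]:
  w00 = -1, w01 = -1, w10 = 0, w11 = -1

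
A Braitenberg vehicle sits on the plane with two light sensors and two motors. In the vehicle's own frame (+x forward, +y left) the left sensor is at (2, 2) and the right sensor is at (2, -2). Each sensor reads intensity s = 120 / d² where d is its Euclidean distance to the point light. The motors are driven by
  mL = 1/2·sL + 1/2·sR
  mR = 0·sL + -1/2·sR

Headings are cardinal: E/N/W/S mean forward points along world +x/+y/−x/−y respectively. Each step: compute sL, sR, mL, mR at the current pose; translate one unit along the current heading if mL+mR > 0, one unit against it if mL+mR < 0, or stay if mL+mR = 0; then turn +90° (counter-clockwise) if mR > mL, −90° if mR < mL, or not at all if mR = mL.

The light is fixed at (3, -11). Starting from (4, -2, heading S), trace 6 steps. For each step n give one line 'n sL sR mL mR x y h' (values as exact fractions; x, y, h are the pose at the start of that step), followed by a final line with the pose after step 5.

n=0: pose=(4,-2,S); sL=60/29, sR=12/5; mL=324/145, mR=-6/5; mL+mR=30/29 → advance +1; mR−mL=-498/145 → turn -1·90°
n=1: pose=(4,-3,W); sL=120/37, sR=120/101; mL=8280/3737, mR=-60/101; mL+mR=60/37 → advance +1; mR−mL=-10500/3737 → turn -1·90°
n=2: pose=(3,-3,N); sL=15/13, sR=15/13; mL=15/13, mR=-15/26; mL+mR=15/26 → advance +1; mR−mL=-45/26 → turn -1·90°
n=3: pose=(3,-2,E); sL=24/25, sR=120/53; mL=2136/1325, mR=-60/53; mL+mR=12/25 → advance +1; mR−mL=-3636/1325 → turn -1·90°
n=4: pose=(4,-2,S); sL=60/29, sR=12/5; mL=324/145, mR=-6/5; mL+mR=30/29 → advance +1; mR−mL=-498/145 → turn -1·90°
n=5: pose=(4,-3,W); sL=120/37, sR=120/101; mL=8280/3737, mR=-60/101; mL+mR=60/37 → advance +1; mR−mL=-10500/3737 → turn -1·90°

0 60/29 12/5 324/145 -6/5 4 -2 S
1 120/37 120/101 8280/3737 -60/101 4 -3 W
2 15/13 15/13 15/13 -15/26 3 -3 N
3 24/25 120/53 2136/1325 -60/53 3 -2 E
4 60/29 12/5 324/145 -6/5 4 -2 S
5 120/37 120/101 8280/3737 -60/101 4 -3 W
final 3 -3 N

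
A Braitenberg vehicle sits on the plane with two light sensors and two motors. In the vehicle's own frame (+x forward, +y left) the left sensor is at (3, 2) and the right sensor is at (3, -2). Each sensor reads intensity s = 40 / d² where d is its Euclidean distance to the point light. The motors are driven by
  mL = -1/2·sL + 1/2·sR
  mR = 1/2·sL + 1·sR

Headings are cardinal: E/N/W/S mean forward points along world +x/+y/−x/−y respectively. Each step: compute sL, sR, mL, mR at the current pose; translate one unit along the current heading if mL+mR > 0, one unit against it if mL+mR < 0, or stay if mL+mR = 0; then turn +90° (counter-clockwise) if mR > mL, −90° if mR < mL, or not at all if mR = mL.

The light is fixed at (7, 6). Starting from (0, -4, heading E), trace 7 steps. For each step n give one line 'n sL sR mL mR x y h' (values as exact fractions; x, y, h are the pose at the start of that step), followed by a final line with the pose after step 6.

0 1/2 1/4 -1/8 1/2 0 -4 E
1 40/113 8/13 192/1469 1164/1469 1 -4 N
2 20/101 4/13 72/1313 534/1313 1 -3 W
3 40/169 8/45 -224/7605 2252/7605 0 -3 S
4 1/2 1/4 -1/8 1/2 0 -4 E
5 40/113 8/13 192/1469 1164/1469 1 -4 N
6 20/101 4/13 72/1313 534/1313 1 -3 W
final 0 -3 S

n=0: pose=(0,-4,E); sL=1/2, sR=1/4; mL=-1/8, mR=1/2; mL+mR=3/8 → advance +1; mR−mL=5/8 → turn +1·90°
n=1: pose=(1,-4,N); sL=40/113, sR=8/13; mL=192/1469, mR=1164/1469; mL+mR=12/13 → advance +1; mR−mL=972/1469 → turn +1·90°
n=2: pose=(1,-3,W); sL=20/101, sR=4/13; mL=72/1313, mR=534/1313; mL+mR=6/13 → advance +1; mR−mL=462/1313 → turn +1·90°
n=3: pose=(0,-3,S); sL=40/169, sR=8/45; mL=-224/7605, mR=2252/7605; mL+mR=4/15 → advance +1; mR−mL=2476/7605 → turn +1·90°
n=4: pose=(0,-4,E); sL=1/2, sR=1/4; mL=-1/8, mR=1/2; mL+mR=3/8 → advance +1; mR−mL=5/8 → turn +1·90°
n=5: pose=(1,-4,N); sL=40/113, sR=8/13; mL=192/1469, mR=1164/1469; mL+mR=12/13 → advance +1; mR−mL=972/1469 → turn +1·90°
n=6: pose=(1,-3,W); sL=20/101, sR=4/13; mL=72/1313, mR=534/1313; mL+mR=6/13 → advance +1; mR−mL=462/1313 → turn +1·90°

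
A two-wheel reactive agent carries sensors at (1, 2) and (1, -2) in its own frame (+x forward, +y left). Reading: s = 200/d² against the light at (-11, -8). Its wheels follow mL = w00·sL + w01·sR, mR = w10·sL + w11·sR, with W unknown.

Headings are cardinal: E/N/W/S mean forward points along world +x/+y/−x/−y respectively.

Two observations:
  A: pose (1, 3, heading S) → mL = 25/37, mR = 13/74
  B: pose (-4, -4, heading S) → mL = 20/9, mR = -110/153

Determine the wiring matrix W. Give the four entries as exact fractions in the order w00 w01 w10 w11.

1 0 1 -1/2

obs A: pose=(1,3,S) → sL=25/37, sR=1, mL=25/37, mR=13/74
obs B: pose=(-4,-4,S) → sL=20/9, sR=100/17, mL=20/9, mR=-110/153
sensor matrix S = [[25/37, 1], [20/9, 100/17]]; det S = 9920/5661
solve [mL_A; mL_B] = S·[w00; w01] and [mR_A; mR_B] = S·[w10; w11]:
  w00 = 1, w01 = 0, w10 = 1, w11 = -1/2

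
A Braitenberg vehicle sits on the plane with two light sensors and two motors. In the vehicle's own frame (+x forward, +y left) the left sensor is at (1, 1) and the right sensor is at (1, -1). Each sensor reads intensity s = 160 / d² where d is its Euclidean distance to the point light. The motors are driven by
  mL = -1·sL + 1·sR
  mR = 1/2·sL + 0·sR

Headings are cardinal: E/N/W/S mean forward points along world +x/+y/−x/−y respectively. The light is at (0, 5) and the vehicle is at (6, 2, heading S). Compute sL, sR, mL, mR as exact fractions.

left sensor world pos  = (7, 1); dL² = 65
right sensor world pos = (5, 1); dR² = 41
sL = 160/65 = 32/13
sR = 160/41 = 160/41
mL = -1·sL + 1·sR = 768/533
mR = 1/2·sL + 0·sR = 16/13

32/13 160/41 768/533 16/13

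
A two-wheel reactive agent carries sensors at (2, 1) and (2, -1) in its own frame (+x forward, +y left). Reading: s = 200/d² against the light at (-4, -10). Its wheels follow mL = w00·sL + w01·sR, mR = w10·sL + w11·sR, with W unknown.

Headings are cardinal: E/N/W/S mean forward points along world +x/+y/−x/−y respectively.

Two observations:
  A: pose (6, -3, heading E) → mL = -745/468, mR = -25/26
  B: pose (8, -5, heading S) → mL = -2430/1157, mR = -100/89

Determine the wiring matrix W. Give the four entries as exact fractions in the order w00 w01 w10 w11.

obs A: pose=(6,-3,E) → sL=25/26, sR=10/9, mL=-745/468, mR=-25/26
obs B: pose=(8,-5,S) → sL=100/89, sR=20/13, mL=-2430/1157, mR=-100/89
sensor matrix S = [[25/26, 10/9], [100/89, 20/13]]; det S = 31250/135369
solve [mL_A; mL_B] = S·[w00; w01] and [mR_A; mR_B] = S·[w10; w11]:
  w00 = -1/2, w01 = -1, w10 = -1, w11 = 0

-1/2 -1 -1 0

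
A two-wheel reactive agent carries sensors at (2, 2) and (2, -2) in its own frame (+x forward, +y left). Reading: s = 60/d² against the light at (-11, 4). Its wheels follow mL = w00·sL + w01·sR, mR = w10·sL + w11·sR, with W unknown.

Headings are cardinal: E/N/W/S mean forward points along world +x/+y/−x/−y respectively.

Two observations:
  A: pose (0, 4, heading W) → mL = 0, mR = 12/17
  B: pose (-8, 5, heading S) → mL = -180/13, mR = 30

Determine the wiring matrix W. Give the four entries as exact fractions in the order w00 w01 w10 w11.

obs A: pose=(0,4,W) → sL=12/17, sR=12/17, mL=0, mR=12/17
obs B: pose=(-8,5,S) → sL=30/13, sR=30, mL=-180/13, mR=30
sensor matrix S = [[12/17, 12/17], [30/13, 30]]; det S = 4320/221
solve [mL_A; mL_B] = S·[w00; w01] and [mR_A; mR_B] = S·[w10; w11]:
  w00 = 1/2, w01 = -1/2, w10 = 0, w11 = 1

1/2 -1/2 0 1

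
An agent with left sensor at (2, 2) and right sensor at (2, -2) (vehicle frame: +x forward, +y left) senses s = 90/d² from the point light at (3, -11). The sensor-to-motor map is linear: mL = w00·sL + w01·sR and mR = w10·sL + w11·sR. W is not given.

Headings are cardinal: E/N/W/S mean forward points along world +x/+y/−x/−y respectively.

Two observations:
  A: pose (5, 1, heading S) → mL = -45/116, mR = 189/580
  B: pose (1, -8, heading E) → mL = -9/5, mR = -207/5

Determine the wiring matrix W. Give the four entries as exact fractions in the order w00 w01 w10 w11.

obs A: pose=(5,1,S) → sL=45/58, sR=9/10, mL=-45/116, mR=189/580
obs B: pose=(1,-8,E) → sL=18/5, sR=90, mL=-9/5, mR=-207/5
sensor matrix S = [[45/58, 9/10], [18/5, 90]]; det S = 48276/725
solve [mL_A; mL_B] = S·[w00; w01] and [mR_A; mR_B] = S·[w10; w11]:
  w00 = -1/2, w01 = 0, w10 = 1, w11 = -1/2

-1/2 0 1 -1/2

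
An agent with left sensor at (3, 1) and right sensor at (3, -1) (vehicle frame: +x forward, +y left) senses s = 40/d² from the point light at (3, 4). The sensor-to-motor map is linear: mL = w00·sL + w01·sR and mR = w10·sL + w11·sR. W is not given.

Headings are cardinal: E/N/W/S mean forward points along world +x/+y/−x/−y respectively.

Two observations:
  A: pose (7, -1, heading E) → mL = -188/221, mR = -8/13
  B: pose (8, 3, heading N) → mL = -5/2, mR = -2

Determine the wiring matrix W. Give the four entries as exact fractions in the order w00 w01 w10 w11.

-1 -1/2 -1 0

obs A: pose=(7,-1,E) → sL=8/13, sR=8/17, mL=-188/221, mR=-8/13
obs B: pose=(8,3,N) → sL=2, sR=1, mL=-5/2, mR=-2
sensor matrix S = [[8/13, 8/17], [2, 1]]; det S = -72/221
solve [mL_A; mL_B] = S·[w00; w01] and [mR_A; mR_B] = S·[w10; w11]:
  w00 = -1, w01 = -1/2, w10 = -1, w11 = 0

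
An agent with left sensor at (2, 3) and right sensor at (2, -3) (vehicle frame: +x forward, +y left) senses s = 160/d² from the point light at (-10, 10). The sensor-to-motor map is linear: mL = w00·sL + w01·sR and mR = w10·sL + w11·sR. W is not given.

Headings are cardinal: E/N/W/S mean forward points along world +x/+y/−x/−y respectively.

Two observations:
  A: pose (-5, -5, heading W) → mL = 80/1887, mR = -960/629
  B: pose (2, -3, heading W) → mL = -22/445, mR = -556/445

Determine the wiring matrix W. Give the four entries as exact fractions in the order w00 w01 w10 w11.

obs A: pose=(-5,-5,W) → sL=160/333, sR=160/153, mL=80/1887, mR=-960/629
obs B: pose=(2,-3,W) → sL=40/89, sR=4/5, mL=-22/445, mR=-556/445
sensor matrix S = [[160/333, 160/153], [40/89, 4/5]]; det S = -43136/503829
solve [mL_A; mL_B] = S·[w00; w01] and [mR_A; mR_B] = S·[w10; w11]:
  w00 = -1, w01 = 1/2, w10 = -1, w11 = -1

-1 1/2 -1 -1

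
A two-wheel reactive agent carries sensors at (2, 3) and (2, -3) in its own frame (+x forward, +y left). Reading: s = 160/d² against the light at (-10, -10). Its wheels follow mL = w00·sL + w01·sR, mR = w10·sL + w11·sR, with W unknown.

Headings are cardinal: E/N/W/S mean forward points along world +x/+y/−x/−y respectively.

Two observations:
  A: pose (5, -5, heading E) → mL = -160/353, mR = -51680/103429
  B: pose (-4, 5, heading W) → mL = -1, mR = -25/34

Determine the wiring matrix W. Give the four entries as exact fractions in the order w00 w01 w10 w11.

obs A: pose=(5,-5,E) → sL=160/353, sR=160/293, mL=-160/353, mR=-51680/103429
obs B: pose=(-4,5,W) → sL=1, sR=8/17, mL=-1, mR=-25/34
sensor matrix S = [[160/353, 160/293], [1, 8/17]]; det S = -585120/1758293
solve [mL_A; mL_B] = S·[w00; w01] and [mR_A; mR_B] = S·[w10; w11]:
  w00 = -1, w01 = 0, w10 = -1/2, w11 = -1/2

-1 0 -1/2 -1/2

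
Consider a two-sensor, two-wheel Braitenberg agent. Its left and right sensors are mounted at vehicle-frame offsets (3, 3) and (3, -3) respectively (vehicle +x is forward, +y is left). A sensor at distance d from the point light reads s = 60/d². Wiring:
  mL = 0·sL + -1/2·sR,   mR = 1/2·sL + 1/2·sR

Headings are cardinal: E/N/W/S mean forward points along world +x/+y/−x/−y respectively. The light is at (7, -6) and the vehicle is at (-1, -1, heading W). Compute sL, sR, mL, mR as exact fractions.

left sensor world pos  = (-4, -4); dL² = 125
right sensor world pos = (-4, 2); dR² = 185
sL = 60/125 = 12/25
sR = 60/185 = 12/37
mL = 0·sL + -1/2·sR = -6/37
mR = 1/2·sL + 1/2·sR = 372/925

12/25 12/37 -6/37 372/925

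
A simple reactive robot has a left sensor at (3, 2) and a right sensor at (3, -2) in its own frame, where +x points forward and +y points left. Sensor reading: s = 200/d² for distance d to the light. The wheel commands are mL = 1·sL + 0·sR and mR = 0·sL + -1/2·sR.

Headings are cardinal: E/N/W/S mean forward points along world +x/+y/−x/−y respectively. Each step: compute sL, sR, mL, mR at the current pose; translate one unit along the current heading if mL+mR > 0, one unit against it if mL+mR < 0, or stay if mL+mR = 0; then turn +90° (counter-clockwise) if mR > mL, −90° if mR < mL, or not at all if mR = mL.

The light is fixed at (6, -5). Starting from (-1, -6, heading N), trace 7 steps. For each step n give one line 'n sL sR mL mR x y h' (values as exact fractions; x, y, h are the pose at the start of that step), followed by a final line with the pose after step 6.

n=0: pose=(-1,-6,N); sL=40/17, sR=200/29; mL=40/17, mR=-100/29; mL+mR=-540/493 → advance -1; mR−mL=-2860/493 → turn -1·90°
n=1: pose=(-1,-7,E); sL=25/2, sR=25/4; mL=25/2, mR=-25/8; mL+mR=75/8 → advance +1; mR−mL=-125/8 → turn -1·90°
n=2: pose=(0,-7,S); sL=200/41, sR=200/89; mL=200/41, mR=-100/89; mL+mR=13700/3649 → advance +1; mR−mL=-21900/3649 → turn -1·90°
n=3: pose=(0,-8,W); sL=100/53, sR=100/41; mL=100/53, mR=-50/41; mL+mR=1450/2173 → advance +1; mR−mL=-6750/2173 → turn -1·90°
n=4: pose=(-1,-8,N); sL=200/81, sR=8; mL=200/81, mR=-4; mL+mR=-124/81 → advance -1; mR−mL=-524/81 → turn -1·90°
n=5: pose=(-1,-9,E); sL=10, sR=50/13; mL=10, mR=-25/13; mL+mR=105/13 → advance +1; mR−mL=-155/13 → turn -1·90°
n=6: pose=(0,-9,S); sL=40/13, sR=200/113; mL=40/13, mR=-100/113; mL+mR=3220/1469 → advance +1; mR−mL=-5820/1469 → turn -1·90°

0 40/17 200/29 40/17 -100/29 -1 -6 N
1 25/2 25/4 25/2 -25/8 -1 -7 E
2 200/41 200/89 200/41 -100/89 0 -7 S
3 100/53 100/41 100/53 -50/41 0 -8 W
4 200/81 8 200/81 -4 -1 -8 N
5 10 50/13 10 -25/13 -1 -9 E
6 40/13 200/113 40/13 -100/113 0 -9 S
final 0 -10 W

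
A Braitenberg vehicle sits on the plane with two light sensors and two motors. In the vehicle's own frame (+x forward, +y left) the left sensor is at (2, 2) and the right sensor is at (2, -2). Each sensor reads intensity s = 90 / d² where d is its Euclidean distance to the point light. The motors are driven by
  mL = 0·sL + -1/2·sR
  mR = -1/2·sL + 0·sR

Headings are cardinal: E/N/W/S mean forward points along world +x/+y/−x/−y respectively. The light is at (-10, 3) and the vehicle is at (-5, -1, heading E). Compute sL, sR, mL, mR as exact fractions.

90/53 18/17 -9/17 -45/53

left sensor world pos  = (-3, 1); dL² = 53
right sensor world pos = (-3, -3); dR² = 85
sL = 90/53 = 90/53
sR = 90/85 = 18/17
mL = 0·sL + -1/2·sR = -9/17
mR = -1/2·sL + 0·sR = -45/53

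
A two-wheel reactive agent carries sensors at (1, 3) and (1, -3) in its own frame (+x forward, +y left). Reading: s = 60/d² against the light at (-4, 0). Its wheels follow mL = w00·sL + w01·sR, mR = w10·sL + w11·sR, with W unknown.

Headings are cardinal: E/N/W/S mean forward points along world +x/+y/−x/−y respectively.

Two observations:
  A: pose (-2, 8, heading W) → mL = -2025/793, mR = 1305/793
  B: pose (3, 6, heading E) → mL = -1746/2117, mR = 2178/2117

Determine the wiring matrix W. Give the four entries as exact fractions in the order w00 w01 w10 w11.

obs A: pose=(-2,8,W) → sL=30/13, sR=30/61, mL=-2025/793, mR=1305/793
obs B: pose=(3,6,E) → sL=12/29, sR=60/73, mL=-1746/2117, mR=2178/2117
sensor matrix S = [[30/13, 30/61], [12/29, 60/73]]; det S = 2842560/1678781
solve [mL_A; mL_B] = S·[w00; w01] and [mR_A; mR_B] = S·[w10; w11]:
  w00 = -1, w01 = -1/2, w10 = 1/2, w11 = 1

-1 -1/2 1/2 1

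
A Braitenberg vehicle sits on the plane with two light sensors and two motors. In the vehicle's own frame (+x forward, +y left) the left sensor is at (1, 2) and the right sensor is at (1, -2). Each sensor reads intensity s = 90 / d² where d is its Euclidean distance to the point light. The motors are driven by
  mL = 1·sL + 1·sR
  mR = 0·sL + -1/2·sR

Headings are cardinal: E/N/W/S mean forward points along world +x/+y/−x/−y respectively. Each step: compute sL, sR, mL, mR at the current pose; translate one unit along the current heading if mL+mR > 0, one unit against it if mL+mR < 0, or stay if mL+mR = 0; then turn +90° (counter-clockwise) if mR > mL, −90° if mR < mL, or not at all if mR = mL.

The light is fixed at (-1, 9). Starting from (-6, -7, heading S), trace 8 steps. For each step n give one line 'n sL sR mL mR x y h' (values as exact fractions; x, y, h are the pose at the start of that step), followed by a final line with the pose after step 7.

n=0: pose=(-6,-7,S); sL=45/149, sR=45/169; mL=14310/25181, mR=-45/338; mL+mR=21915/50362 → advance +1; mR−mL=-35325/50362 → turn -1·90°
n=1: pose=(-6,-8,W); sL=90/397, sR=10/29; mL=6580/11513, mR=-5/29; mL+mR=4595/11513 → advance +1; mR−mL=-8565/11513 → turn -1·90°
n=2: pose=(-7,-8,N); sL=9/32, sR=45/136; mL=333/544, mR=-45/272; mL+mR=243/544 → advance +1; mR−mL=-423/544 → turn -1·90°
n=3: pose=(-7,-7,E); sL=90/221, sR=90/349; mL=51300/77129, mR=-45/349; mL+mR=41355/77129 → advance +1; mR−mL=-61245/77129 → turn -1·90°
n=4: pose=(-6,-7,S); sL=45/149, sR=45/169; mL=14310/25181, mR=-45/338; mL+mR=21915/50362 → advance +1; mR−mL=-35325/50362 → turn -1·90°
n=5: pose=(-6,-8,W); sL=90/397, sR=10/29; mL=6580/11513, mR=-5/29; mL+mR=4595/11513 → advance +1; mR−mL=-8565/11513 → turn -1·90°
n=6: pose=(-7,-8,N); sL=9/32, sR=45/136; mL=333/544, mR=-45/272; mL+mR=243/544 → advance +1; mR−mL=-423/544 → turn -1·90°
n=7: pose=(-7,-7,E); sL=90/221, sR=90/349; mL=51300/77129, mR=-45/349; mL+mR=41355/77129 → advance +1; mR−mL=-61245/77129 → turn -1·90°

0 45/149 45/169 14310/25181 -45/338 -6 -7 S
1 90/397 10/29 6580/11513 -5/29 -6 -8 W
2 9/32 45/136 333/544 -45/272 -7 -8 N
3 90/221 90/349 51300/77129 -45/349 -7 -7 E
4 45/149 45/169 14310/25181 -45/338 -6 -7 S
5 90/397 10/29 6580/11513 -5/29 -6 -8 W
6 9/32 45/136 333/544 -45/272 -7 -8 N
7 90/221 90/349 51300/77129 -45/349 -7 -7 E
final -6 -7 S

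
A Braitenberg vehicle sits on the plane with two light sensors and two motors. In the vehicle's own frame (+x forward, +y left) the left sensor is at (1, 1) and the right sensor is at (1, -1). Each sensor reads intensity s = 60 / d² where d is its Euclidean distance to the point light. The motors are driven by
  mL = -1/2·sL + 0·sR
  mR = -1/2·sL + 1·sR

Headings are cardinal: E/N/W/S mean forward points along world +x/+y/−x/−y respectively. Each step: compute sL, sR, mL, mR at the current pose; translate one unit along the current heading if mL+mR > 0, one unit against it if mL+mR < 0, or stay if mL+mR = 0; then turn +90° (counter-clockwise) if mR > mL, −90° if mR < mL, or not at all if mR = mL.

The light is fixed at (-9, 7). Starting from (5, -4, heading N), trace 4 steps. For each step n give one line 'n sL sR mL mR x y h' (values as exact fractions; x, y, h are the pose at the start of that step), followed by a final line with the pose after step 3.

0 60/269 12/65 -30/269 1278/17485 5 -4 N
1 30/169 6/29 -15/169 579/4901 5 -5 W
2 12/73 60/313 -6/73 2502/22849 4 -5 S
3 3/17 15/98 -3/34 54/833 4 -6 E
final 3 -6 N

n=0: pose=(5,-4,N); sL=60/269, sR=12/65; mL=-30/269, mR=1278/17485; mL+mR=-672/17485 → advance -1; mR−mL=12/65 → turn +1·90°
n=1: pose=(5,-5,W); sL=30/169, sR=6/29; mL=-15/169, mR=579/4901; mL+mR=144/4901 → advance +1; mR−mL=6/29 → turn +1·90°
n=2: pose=(4,-5,S); sL=12/73, sR=60/313; mL=-6/73, mR=2502/22849; mL+mR=624/22849 → advance +1; mR−mL=60/313 → turn +1·90°
n=3: pose=(4,-6,E); sL=3/17, sR=15/98; mL=-3/34, mR=54/833; mL+mR=-39/1666 → advance -1; mR−mL=15/98 → turn +1·90°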